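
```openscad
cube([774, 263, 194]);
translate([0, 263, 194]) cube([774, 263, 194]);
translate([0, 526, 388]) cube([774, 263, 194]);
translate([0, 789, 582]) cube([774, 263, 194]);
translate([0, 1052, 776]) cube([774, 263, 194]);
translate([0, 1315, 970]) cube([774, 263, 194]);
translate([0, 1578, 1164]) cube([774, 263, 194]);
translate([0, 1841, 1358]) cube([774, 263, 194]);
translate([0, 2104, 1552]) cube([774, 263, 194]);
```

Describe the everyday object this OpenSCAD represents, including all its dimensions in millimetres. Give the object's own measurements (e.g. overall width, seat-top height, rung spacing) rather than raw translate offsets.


A straight staircase of 9 solid steps. Each step is 774 mm wide (x), 263 mm deep (y, the going) and 194 mm tall (the rise). The first step rests on the floor; each subsequent step sits one going further in +y and one rise higher in +z, directly behind and above the previous step with no overlap.


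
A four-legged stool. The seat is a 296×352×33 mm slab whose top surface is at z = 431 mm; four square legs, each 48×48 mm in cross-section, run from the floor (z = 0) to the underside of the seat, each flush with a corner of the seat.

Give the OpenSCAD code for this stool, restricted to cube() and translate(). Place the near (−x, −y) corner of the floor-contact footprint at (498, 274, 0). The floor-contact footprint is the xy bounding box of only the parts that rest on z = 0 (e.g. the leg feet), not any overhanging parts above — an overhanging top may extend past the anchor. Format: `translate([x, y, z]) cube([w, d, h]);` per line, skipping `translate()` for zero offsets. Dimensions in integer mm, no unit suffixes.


// leg_h = 431 - 33 = 398
translate([498, 274, 398]) cube([296, 352, 33]);
translate([498, 274, 0]) cube([48, 48, 398]);
translate([746, 274, 0]) cube([48, 48, 398]);
translate([498, 578, 0]) cube([48, 48, 398]);
translate([746, 578, 0]) cube([48, 48, 398]);


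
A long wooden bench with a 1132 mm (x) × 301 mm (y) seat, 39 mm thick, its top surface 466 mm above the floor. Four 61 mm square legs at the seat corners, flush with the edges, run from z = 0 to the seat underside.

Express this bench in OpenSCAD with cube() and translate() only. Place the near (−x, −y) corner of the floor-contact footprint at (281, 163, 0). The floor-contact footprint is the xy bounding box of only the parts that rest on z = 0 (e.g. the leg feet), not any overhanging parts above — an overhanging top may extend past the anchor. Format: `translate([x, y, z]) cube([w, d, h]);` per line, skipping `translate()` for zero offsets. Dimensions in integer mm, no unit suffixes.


// leg_h = 466 − 39 = 427
translate([281, 163, 427]) cube([1132, 301, 39]);
translate([281, 163, 0]) cube([61, 61, 427]);
translate([281, 403, 0]) cube([61, 61, 427]);
translate([1352, 163, 0]) cube([61, 61, 427]);
translate([1352, 403, 0]) cube([61, 61, 427]);


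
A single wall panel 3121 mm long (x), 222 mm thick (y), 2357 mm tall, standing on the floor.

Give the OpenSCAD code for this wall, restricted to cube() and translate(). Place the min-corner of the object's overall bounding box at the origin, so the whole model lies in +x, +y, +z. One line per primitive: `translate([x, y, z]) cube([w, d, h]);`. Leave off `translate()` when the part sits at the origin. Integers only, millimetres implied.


cube([3121, 222, 2357]);


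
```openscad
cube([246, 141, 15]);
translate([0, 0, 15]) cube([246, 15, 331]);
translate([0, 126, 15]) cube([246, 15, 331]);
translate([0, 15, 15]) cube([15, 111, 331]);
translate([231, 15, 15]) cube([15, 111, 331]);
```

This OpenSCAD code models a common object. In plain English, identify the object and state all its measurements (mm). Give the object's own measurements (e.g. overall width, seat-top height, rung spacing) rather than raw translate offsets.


An open-topped rectangular box: outside dimensions 246×141×346 mm, with a uniform wall and base thickness of 15 mm. The base is a full 246×141 slab on the floor; four walls sit on top of the base. The front and back walls (the −y and +y sides) span the full width; the two side walls fit between them.


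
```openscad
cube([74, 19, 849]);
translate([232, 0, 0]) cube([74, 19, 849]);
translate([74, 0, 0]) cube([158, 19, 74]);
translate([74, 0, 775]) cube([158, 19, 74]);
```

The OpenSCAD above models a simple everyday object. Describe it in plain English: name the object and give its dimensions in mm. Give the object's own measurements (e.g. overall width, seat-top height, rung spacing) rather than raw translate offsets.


A rectangular picture frame lying in the x–z plane (depth along y). The opening is 158 mm wide (x) by 701 mm tall (z), surrounded by a border 74 mm wide on all four sides. The frame is 19 mm deep and is made of two full-height vertical stiles with two horizontal rails fitted between them.


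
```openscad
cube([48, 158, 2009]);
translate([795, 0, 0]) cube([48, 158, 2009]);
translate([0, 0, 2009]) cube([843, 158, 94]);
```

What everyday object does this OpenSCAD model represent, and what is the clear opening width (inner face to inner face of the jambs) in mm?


A door frame. The clear opening width is 747 mm.

Two 2009 mm tall posts with a header on top — a door frame. The left jamb is 48 mm wide at x = 0; the right jamb starts at x = 795. The clear opening is 795 − 48 = 747 mm.


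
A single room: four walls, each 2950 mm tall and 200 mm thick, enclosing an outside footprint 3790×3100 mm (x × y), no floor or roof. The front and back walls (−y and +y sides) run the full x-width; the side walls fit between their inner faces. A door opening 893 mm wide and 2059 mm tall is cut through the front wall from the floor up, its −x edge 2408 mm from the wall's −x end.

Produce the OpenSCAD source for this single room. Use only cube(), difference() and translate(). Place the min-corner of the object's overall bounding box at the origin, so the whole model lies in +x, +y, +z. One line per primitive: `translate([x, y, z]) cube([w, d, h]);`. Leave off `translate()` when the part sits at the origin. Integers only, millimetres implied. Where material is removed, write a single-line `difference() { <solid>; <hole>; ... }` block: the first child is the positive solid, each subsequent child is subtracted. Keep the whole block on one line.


difference() { cube([3790, 200, 2950]); translate([2408, 0, 0]) cube([893, 200, 2059]); }
translate([0, 2900, 0]) cube([3790, 200, 2950]);
translate([0, 200, 0]) cube([200, 2700, 2950]);
translate([3590, 200, 0]) cube([200, 2700, 2950]);


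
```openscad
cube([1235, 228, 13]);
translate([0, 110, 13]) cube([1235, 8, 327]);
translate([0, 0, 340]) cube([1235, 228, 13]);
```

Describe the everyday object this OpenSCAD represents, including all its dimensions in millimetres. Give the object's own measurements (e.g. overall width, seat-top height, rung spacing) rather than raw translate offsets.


An I-beam lying along x, 1235 mm long. Overall section height 353 mm. Two flanges 228 mm wide (y) and 13 mm thick, one on the floor and one at the top; a web 8 mm thick runs between them, centred on the flange width.


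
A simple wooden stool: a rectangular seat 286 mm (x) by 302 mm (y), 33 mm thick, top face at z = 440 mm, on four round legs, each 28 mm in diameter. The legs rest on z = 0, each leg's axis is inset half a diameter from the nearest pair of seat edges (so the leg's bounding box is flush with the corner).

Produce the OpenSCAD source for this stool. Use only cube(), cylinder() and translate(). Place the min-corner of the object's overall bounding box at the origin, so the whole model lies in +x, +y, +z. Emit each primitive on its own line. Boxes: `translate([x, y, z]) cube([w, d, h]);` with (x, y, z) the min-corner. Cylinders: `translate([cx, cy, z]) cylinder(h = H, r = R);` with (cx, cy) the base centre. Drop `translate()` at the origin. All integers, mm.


translate([0, 0, 407]) cube([286, 302, 33]);
translate([14, 14, 0]) cylinder(h = 407, r = 14);
translate([272, 14, 0]) cylinder(h = 407, r = 14);
translate([14, 288, 0]) cylinder(h = 407, r = 14);
translate([272, 288, 0]) cylinder(h = 407, r = 14);


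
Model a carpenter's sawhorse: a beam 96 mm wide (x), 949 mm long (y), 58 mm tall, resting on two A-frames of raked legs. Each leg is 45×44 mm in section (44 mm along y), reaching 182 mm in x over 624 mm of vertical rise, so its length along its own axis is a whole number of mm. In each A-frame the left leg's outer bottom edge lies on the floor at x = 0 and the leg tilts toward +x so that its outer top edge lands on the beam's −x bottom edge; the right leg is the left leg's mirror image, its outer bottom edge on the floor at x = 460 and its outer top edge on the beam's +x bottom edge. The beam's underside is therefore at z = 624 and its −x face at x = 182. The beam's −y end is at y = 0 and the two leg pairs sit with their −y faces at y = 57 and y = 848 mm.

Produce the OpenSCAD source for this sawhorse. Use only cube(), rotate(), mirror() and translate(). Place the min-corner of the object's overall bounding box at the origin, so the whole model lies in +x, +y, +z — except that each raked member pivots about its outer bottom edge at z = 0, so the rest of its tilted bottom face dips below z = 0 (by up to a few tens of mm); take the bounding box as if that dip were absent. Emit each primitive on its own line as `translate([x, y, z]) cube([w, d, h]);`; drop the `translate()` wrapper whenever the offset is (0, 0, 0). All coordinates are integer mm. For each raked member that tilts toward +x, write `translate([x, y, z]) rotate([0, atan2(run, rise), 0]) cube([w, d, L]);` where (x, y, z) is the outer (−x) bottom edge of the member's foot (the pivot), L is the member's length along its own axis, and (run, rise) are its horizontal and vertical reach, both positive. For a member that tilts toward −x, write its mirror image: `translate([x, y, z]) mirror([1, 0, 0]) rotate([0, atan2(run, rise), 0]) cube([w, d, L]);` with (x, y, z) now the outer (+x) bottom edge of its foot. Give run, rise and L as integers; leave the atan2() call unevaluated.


translate([182, 0, 624]) cube([96, 949, 58]);
translate([0, 57, 0]) rotate([0, atan2(182, 624), 0]) cube([45, 44, 650]);
translate([460, 57, 0]) mirror([1, 0, 0]) rotate([0, atan2(182, 624), 0]) cube([45, 44, 650]);
translate([0, 848, 0]) rotate([0, atan2(182, 624), 0]) cube([45, 44, 650]);
translate([460, 848, 0]) mirror([1, 0, 0]) rotate([0, atan2(182, 624), 0]) cube([45, 44, 650]);


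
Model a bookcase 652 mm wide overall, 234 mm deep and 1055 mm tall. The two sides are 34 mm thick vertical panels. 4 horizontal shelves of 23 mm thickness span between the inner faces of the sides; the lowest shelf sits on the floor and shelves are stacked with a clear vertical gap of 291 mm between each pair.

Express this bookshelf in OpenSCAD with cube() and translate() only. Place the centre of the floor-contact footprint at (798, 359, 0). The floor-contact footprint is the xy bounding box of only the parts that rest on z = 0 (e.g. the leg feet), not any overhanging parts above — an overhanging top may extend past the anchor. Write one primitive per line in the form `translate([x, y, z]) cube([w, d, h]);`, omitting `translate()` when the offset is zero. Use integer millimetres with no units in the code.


translate([472, 242, 0]) cube([34, 234, 1055]);
translate([1090, 242, 0]) cube([34, 234, 1055]);
translate([506, 242, 0]) cube([584, 234, 23]);
translate([506, 242, 314]) cube([584, 234, 23]);
translate([506, 242, 628]) cube([584, 234, 23]);
translate([506, 242, 942]) cube([584, 234, 23]);


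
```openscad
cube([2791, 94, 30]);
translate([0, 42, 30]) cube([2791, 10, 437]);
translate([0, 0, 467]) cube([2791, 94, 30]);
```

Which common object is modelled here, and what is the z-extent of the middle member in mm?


An I-beam. The web height is 437 mm.

Two wide flanges with a thin centred web — an I-beam. Overall 497 mm minus two 30 mm flanges gives a web of 497 − 2·30 = 437 mm.


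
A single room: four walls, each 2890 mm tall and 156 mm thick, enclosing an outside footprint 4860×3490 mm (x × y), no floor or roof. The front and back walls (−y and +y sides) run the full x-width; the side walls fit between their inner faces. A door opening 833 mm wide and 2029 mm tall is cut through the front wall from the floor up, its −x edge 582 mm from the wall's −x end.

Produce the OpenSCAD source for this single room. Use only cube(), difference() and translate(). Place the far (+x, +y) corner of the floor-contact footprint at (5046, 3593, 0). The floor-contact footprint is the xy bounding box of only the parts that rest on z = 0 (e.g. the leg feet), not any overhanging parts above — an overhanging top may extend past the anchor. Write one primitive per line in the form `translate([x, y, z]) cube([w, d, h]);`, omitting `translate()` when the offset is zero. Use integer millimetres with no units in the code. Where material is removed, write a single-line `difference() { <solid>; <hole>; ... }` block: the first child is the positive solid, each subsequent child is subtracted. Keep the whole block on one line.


difference() { translate([186, 103, 0]) cube([4860, 156, 2890]); translate([768, 103, 0]) cube([833, 156, 2029]); }
translate([186, 3437, 0]) cube([4860, 156, 2890]);
translate([186, 259, 0]) cube([156, 3178, 2890]);
translate([4890, 259, 0]) cube([156, 3178, 2890]);


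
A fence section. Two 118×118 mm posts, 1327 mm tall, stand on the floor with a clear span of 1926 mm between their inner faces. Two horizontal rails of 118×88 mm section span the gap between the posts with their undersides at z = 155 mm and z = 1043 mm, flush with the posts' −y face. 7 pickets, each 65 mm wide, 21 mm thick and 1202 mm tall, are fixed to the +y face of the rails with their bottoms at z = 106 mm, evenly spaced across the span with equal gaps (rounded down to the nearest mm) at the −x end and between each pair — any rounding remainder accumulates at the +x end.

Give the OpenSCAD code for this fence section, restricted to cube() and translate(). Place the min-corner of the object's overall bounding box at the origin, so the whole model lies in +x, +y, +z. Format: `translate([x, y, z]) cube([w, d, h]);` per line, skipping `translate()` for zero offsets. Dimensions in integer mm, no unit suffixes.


cube([118, 118, 1327]);
translate([2044, 0, 0]) cube([118, 118, 1327]);
translate([118, 0, 155]) cube([1926, 118, 88]);
translate([118, 0, 1043]) cube([1926, 118, 88]);
translate([301, 118, 106]) cube([65, 21, 1202]);
translate([549, 118, 106]) cube([65, 21, 1202]);
translate([797, 118, 106]) cube([65, 21, 1202]);
translate([1045, 118, 106]) cube([65, 21, 1202]);
translate([1293, 118, 106]) cube([65, 21, 1202]);
translate([1541, 118, 106]) cube([65, 21, 1202]);
translate([1789, 118, 106]) cube([65, 21, 1202]);


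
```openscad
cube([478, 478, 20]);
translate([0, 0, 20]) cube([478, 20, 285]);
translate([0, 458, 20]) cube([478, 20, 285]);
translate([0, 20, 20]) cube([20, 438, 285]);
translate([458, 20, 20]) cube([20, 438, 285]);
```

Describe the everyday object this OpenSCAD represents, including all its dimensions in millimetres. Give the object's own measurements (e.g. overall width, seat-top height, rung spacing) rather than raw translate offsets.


An open-topped rectangular box: outside dimensions 478×478×305 mm, with a uniform wall and base thickness of 20 mm. The base is a full 478×478 slab on the floor; four walls sit on top of the base. The front and back walls (the −y and +y sides) span the full width; the two side walls fit between them.


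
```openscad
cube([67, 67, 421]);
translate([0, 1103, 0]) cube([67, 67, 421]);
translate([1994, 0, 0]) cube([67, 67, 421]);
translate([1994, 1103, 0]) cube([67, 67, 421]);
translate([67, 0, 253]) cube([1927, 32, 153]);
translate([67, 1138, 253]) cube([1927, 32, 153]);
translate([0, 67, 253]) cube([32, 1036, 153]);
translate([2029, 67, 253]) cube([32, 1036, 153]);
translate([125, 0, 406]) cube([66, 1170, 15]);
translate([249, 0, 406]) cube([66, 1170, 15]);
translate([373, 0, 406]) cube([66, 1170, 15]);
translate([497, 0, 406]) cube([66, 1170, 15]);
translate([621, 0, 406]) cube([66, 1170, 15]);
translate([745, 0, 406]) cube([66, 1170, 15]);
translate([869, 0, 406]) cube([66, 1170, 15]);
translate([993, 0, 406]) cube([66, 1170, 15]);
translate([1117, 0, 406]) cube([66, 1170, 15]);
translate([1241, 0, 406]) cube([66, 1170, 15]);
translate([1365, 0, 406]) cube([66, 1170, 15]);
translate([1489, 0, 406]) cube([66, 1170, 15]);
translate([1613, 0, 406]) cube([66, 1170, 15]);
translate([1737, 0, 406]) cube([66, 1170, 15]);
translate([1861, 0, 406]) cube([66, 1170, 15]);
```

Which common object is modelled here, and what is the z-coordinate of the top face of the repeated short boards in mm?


A bed frame. The slat-top height is 421 mm.

Four posts, four rails, and a row of slats — a bed frame. Slats sit on the rails at z = 253 + 153 = 406; with slat thickness 15, the top is 421 mm.


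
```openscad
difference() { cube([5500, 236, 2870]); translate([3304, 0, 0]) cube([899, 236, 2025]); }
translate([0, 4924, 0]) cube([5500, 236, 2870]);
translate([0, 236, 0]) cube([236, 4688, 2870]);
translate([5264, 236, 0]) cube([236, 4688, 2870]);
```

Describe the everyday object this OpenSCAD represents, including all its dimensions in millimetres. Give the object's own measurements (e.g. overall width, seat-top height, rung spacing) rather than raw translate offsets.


A single room: four walls, each 2870 mm tall and 236 mm thick, enclosing an outside footprint 5500×5160 mm (x × y), no floor or roof. The front and back walls (−y and +y sides) run the full x-width; the side walls fit between their inner faces. A door opening 899 mm wide and 2025 mm tall is cut through the front wall from the floor up, its −x edge 3304 mm from the wall's −x end.


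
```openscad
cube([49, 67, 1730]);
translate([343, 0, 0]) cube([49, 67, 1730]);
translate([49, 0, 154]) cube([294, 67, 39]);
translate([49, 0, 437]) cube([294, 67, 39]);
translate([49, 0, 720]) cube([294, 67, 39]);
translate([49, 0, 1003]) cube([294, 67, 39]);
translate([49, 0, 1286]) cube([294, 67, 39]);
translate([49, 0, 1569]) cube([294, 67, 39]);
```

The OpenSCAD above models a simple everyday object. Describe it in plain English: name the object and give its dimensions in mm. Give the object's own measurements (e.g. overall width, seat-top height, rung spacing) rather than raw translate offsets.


A straight ladder. Two 49×67 mm vertical rails, 1730 mm tall, stand 392 mm apart (outside-to-outside) with their front faces coplanar on the −y side. 6 rungs, each 67 mm deep and 39 mm tall, span between the inner faces of the rails, front faces flush with the rails. The lowest rung's underside is at z = 154 mm and rungs are spaced 283 mm apart (underside to underside).


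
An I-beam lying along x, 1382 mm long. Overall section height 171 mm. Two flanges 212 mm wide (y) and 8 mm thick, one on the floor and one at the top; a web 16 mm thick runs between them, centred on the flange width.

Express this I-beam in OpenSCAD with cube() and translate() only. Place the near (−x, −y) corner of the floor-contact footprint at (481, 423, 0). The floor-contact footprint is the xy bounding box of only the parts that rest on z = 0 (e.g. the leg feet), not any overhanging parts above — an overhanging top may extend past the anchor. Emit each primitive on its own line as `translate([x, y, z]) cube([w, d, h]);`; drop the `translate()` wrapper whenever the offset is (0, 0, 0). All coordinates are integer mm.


translate([481, 423, 0]) cube([1382, 212, 8]);
translate([481, 521, 8]) cube([1382, 16, 155]);
translate([481, 423, 163]) cube([1382, 212, 8]);


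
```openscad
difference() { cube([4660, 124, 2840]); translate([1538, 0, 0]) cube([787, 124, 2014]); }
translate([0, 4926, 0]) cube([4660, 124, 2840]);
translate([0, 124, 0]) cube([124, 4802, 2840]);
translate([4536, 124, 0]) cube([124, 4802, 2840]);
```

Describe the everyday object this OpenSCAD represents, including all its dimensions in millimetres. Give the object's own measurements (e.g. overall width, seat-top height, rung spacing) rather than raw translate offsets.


A single room: four walls, each 2840 mm tall and 124 mm thick, enclosing an outside footprint 4660×5050 mm (x × y), no floor or roof. The front and back walls (−y and +y sides) run the full x-width; the side walls fit between their inner faces. A door opening 787 mm wide and 2014 mm tall is cut through the front wall from the floor up, its −x edge 1538 mm from the wall's −x end.


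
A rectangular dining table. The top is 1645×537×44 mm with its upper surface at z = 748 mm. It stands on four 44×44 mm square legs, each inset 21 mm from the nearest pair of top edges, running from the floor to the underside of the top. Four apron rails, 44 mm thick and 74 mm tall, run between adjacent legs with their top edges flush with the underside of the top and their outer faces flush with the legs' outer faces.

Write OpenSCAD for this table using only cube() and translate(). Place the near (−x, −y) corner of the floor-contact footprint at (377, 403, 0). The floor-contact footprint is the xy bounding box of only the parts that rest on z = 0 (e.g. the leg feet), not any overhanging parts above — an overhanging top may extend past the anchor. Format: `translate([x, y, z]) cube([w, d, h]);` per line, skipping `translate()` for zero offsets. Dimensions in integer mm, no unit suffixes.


// leg_h = 748 - 44 = 704
// apron z = 704 - 74 = 630
translate([356, 382, 704]) cube([1645, 537, 44]);
translate([377, 403, 0]) cube([44, 44, 704]);
translate([1936, 403, 0]) cube([44, 44, 704]);
translate([377, 854, 0]) cube([44, 44, 704]);
translate([1936, 854, 0]) cube([44, 44, 704]);
translate([421, 403, 630]) cube([1515, 44, 74]);
translate([421, 854, 630]) cube([1515, 44, 74]);
translate([377, 447, 630]) cube([44, 407, 74]);
translate([1936, 447, 630]) cube([44, 407, 74]);


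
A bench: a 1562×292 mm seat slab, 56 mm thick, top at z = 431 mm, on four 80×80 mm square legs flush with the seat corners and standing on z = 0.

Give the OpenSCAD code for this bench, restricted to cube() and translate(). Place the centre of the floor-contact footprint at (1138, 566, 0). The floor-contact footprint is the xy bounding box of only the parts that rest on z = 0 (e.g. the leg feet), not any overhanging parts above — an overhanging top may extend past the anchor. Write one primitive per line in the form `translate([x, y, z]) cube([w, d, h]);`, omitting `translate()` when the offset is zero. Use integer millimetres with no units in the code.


translate([357, 420, 375]) cube([1562, 292, 56]);
translate([357, 420, 0]) cube([80, 80, 375]);
translate([357, 632, 0]) cube([80, 80, 375]);
translate([1839, 420, 0]) cube([80, 80, 375]);
translate([1839, 632, 0]) cube([80, 80, 375]);


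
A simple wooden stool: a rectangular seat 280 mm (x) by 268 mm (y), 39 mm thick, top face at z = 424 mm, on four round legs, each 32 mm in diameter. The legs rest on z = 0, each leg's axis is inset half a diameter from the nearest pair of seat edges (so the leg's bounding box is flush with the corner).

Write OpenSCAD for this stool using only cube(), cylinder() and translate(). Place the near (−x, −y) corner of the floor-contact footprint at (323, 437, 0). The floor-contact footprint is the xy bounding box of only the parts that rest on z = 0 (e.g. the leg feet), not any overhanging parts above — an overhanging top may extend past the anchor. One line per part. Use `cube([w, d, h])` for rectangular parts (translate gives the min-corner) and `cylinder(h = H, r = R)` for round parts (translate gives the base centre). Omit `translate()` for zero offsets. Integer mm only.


// leg_h = 424 - 39 = 385
translate([323, 437, 385]) cube([280, 268, 39]);
translate([339, 453, 0]) cylinder(h = 385, r = 16);
translate([587, 453, 0]) cylinder(h = 385, r = 16);
translate([339, 689, 0]) cylinder(h = 385, r = 16);
translate([587, 689, 0]) cylinder(h = 385, r = 16);


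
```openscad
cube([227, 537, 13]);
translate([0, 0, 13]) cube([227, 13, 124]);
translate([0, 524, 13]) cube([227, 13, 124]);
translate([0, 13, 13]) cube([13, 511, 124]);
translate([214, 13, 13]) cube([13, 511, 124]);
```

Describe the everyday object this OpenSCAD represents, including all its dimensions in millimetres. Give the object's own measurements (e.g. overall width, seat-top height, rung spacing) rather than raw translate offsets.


An open-topped rectangular box: outside dimensions 227×537×137 mm, with a uniform wall and base thickness of 13 mm. The base is a full 227×537 slab on the floor; four walls sit on top of the base. The front and back walls (the −y and +y sides) span the full width; the two side walls fit between them.


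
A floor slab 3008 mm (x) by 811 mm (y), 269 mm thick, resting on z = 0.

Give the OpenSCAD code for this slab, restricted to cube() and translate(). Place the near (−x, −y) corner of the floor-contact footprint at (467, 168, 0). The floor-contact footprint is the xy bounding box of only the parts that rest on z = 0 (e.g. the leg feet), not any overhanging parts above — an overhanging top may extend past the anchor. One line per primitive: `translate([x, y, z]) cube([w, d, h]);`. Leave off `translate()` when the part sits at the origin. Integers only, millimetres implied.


translate([467, 168, 0]) cube([3008, 811, 269]);


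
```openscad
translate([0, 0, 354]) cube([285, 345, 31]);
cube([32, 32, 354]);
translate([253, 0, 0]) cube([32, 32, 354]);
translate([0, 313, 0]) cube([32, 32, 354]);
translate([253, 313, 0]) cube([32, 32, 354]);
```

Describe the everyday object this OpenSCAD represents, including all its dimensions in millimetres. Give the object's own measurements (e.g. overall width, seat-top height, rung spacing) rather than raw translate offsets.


A simple wooden stool: a rectangular seat 285 mm (x) by 345 mm (y), 31 mm thick, top face at z = 385 mm, on four square legs, each 32×32 mm in cross-section. The legs rest on z = 0, each flush with a corner of the seat.


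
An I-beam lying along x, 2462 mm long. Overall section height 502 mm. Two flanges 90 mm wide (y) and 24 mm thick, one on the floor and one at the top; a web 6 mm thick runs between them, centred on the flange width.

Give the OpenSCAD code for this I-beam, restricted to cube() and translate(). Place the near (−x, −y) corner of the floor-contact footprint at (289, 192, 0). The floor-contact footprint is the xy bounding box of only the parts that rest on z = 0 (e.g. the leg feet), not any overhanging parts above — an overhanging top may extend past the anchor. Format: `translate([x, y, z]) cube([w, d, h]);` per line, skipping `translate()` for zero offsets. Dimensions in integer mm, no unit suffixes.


translate([289, 192, 0]) cube([2462, 90, 24]);
translate([289, 234, 24]) cube([2462, 6, 454]);
translate([289, 192, 478]) cube([2462, 90, 24]);


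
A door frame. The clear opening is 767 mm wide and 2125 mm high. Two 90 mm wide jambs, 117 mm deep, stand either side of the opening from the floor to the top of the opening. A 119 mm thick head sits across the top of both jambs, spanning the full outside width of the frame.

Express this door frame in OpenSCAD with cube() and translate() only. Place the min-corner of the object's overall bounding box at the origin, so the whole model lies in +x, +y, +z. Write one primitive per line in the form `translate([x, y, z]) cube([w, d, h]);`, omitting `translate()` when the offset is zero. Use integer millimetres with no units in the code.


cube([90, 117, 2125]);
translate([857, 0, 0]) cube([90, 117, 2125]);
translate([0, 0, 2125]) cube([947, 117, 119]);


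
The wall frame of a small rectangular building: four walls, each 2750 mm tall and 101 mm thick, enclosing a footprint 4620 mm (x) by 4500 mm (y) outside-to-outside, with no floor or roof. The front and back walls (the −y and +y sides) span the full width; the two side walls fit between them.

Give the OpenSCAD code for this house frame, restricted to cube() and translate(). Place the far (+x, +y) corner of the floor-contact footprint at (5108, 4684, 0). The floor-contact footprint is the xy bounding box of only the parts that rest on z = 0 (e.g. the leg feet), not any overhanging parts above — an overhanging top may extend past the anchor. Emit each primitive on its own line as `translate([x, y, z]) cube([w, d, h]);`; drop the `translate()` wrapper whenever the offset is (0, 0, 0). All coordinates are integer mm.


translate([488, 184, 0]) cube([4620, 101, 2750]);
translate([488, 4583, 0]) cube([4620, 101, 2750]);
translate([488, 285, 0]) cube([101, 4298, 2750]);
translate([5007, 285, 0]) cube([101, 4298, 2750]);


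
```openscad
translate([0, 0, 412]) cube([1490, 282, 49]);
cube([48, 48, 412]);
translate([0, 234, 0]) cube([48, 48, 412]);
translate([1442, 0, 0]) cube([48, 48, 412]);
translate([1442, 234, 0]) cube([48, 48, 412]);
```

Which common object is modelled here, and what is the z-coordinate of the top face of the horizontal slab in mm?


A bench. The seat-top height is 461 mm.

A long slab on four corner posts — a bench. The slab sits at z = 412 with thickness 49, so the top is 412 + 49 = 461 mm.


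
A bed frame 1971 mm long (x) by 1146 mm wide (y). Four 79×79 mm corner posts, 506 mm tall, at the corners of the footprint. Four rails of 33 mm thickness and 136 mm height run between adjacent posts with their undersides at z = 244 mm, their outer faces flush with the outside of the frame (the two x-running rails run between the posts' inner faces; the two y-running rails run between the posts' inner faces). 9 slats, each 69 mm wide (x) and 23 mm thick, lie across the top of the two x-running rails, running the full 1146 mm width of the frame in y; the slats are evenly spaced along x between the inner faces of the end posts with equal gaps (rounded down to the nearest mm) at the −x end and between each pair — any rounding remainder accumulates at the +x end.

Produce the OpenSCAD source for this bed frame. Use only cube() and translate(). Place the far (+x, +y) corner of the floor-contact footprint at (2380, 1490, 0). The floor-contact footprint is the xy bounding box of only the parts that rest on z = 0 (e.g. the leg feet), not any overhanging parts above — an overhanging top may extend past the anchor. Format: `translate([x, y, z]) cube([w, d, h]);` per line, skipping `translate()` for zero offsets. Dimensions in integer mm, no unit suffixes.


// slat z = rail_z + rail_h = 244 + 136 = 380
// slat gap = ⌊(1813 − 9·69) / 10⌋ = 119
translate([409, 344, 0]) cube([79, 79, 506]);
translate([409, 1411, 0]) cube([79, 79, 506]);
translate([2301, 344, 0]) cube([79, 79, 506]);
translate([2301, 1411, 0]) cube([79, 79, 506]);
translate([488, 344, 244]) cube([1813, 33, 136]);
translate([488, 1457, 244]) cube([1813, 33, 136]);
translate([409, 423, 244]) cube([33, 988, 136]);
translate([2347, 423, 244]) cube([33, 988, 136]);
translate([607, 344, 380]) cube([69, 1146, 23]);
translate([795, 344, 380]) cube([69, 1146, 23]);
translate([983, 344, 380]) cube([69, 1146, 23]);
translate([1171, 344, 380]) cube([69, 1146, 23]);
translate([1359, 344, 380]) cube([69, 1146, 23]);
translate([1547, 344, 380]) cube([69, 1146, 23]);
translate([1735, 344, 380]) cube([69, 1146, 23]);
translate([1923, 344, 380]) cube([69, 1146, 23]);
translate([2111, 344, 380]) cube([69, 1146, 23]);


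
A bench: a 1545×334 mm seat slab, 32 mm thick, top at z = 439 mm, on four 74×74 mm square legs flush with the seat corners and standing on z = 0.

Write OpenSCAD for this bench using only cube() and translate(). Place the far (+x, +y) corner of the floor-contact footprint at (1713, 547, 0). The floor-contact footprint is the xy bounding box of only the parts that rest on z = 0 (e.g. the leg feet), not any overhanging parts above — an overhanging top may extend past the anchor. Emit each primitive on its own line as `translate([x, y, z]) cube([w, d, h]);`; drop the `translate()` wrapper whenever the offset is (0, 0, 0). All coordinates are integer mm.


// leg_h = 439 − 32 = 407
translate([168, 213, 407]) cube([1545, 334, 32]);
translate([168, 213, 0]) cube([74, 74, 407]);
translate([168, 473, 0]) cube([74, 74, 407]);
translate([1639, 213, 0]) cube([74, 74, 407]);
translate([1639, 473, 0]) cube([74, 74, 407]);


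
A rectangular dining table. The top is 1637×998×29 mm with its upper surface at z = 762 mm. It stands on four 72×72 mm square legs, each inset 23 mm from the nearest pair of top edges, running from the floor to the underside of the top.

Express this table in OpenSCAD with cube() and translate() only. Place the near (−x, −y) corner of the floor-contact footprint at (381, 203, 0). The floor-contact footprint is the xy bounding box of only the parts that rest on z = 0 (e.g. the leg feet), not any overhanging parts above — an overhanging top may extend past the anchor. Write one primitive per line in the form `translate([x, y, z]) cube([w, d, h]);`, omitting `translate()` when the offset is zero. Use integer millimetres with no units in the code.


// leg_h = 762 - 29 = 733
translate([358, 180, 733]) cube([1637, 998, 29]);
translate([381, 203, 0]) cube([72, 72, 733]);
translate([1900, 203, 0]) cube([72, 72, 733]);
translate([381, 1083, 0]) cube([72, 72, 733]);
translate([1900, 1083, 0]) cube([72, 72, 733]);


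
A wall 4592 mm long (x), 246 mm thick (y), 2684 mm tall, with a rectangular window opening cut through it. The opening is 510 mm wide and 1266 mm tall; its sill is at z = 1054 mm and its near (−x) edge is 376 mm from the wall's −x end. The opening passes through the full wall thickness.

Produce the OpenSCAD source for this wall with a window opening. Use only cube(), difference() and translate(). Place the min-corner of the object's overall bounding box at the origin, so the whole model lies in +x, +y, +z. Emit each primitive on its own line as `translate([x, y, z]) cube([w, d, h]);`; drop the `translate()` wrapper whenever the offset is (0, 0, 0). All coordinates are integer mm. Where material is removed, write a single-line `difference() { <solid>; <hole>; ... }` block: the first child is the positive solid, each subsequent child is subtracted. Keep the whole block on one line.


difference() { cube([4592, 246, 2684]); translate([376, 0, 1054]) cube([510, 246, 1266]); }


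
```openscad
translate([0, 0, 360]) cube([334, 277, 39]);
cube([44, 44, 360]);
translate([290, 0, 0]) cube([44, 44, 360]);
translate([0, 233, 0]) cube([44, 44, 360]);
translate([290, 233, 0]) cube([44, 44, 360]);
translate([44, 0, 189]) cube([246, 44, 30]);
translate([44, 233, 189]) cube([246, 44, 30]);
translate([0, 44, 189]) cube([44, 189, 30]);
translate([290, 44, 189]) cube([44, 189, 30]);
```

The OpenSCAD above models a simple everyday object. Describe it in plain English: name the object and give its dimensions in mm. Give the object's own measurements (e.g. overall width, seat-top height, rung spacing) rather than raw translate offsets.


A simple wooden stool: a rectangular seat 334 mm (x) by 277 mm (y), 39 mm thick, top face at z = 399 mm, on four square legs, each 44×44 mm in cross-section. The legs rest on z = 0, each flush with a corner of the seat. Four stretchers, 44 mm wide and 30 mm tall, connect adjacent legs with their undersides at z = 189 mm, each running between the inner faces of the legs it joins and aligned with the legs' outer faces on the other axis.


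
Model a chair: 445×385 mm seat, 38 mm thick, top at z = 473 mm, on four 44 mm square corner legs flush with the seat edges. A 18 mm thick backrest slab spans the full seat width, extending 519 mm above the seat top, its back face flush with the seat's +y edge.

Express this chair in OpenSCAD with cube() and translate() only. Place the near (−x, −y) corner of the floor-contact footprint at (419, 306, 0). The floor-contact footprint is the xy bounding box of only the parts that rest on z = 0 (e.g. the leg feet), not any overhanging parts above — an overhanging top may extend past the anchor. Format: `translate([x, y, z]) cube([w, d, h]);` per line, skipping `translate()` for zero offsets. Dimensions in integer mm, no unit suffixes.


translate([419, 306, 435]) cube([445, 385, 38]);
translate([419, 306, 0]) cube([44, 44, 435]);
translate([820, 306, 0]) cube([44, 44, 435]);
translate([419, 647, 0]) cube([44, 44, 435]);
translate([820, 647, 0]) cube([44, 44, 435]);
translate([419, 673, 473]) cube([445, 18, 519]);


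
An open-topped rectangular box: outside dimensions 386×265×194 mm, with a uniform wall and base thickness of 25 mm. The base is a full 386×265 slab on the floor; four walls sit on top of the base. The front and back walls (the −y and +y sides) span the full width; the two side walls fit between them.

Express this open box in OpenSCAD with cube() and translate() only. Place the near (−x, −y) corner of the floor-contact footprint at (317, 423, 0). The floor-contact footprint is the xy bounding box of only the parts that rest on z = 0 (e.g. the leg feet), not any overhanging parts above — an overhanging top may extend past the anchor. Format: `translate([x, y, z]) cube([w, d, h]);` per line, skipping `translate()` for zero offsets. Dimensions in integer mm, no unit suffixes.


translate([317, 423, 0]) cube([386, 265, 25]);
translate([317, 423, 25]) cube([386, 25, 169]);
translate([317, 663, 25]) cube([386, 25, 169]);
translate([317, 448, 25]) cube([25, 215, 169]);
translate([678, 448, 25]) cube([25, 215, 169]);


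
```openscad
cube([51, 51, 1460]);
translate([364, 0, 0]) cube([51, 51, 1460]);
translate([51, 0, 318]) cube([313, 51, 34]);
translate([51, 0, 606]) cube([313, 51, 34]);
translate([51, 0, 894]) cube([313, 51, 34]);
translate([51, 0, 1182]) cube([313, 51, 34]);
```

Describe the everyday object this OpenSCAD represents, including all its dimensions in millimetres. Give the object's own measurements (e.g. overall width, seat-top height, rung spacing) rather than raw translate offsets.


A straight ladder. Two 51×51 mm vertical rails, 1460 mm tall, stand 415 mm apart (outside-to-outside) with their front faces coplanar on the −y side. 4 rungs, each 51 mm deep and 34 mm tall, span between the inner faces of the rails, front faces flush with the rails. The lowest rung's underside is at z = 318 mm and rungs are spaced 288 mm apart (underside to underside).


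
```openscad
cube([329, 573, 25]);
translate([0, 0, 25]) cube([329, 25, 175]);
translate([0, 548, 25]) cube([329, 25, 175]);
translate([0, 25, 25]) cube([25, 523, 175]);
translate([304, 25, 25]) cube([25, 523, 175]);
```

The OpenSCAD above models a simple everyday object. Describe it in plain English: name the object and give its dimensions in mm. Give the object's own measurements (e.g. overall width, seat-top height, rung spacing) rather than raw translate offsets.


An open-topped rectangular box: outside dimensions 329×573×200 mm, with a uniform wall and base thickness of 25 mm. The base is a full 329×573 slab on the floor; four walls sit on top of the base. The front and back walls (the −y and +y sides) span the full width; the two side walls fit between them.


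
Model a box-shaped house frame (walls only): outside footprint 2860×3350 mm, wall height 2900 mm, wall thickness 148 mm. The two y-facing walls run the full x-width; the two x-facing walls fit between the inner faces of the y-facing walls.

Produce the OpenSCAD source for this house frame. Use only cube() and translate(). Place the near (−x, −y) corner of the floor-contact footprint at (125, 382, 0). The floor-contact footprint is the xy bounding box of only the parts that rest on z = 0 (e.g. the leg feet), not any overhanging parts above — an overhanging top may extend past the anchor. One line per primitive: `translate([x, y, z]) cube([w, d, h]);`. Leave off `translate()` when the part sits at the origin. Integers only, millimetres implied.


translate([125, 382, 0]) cube([2860, 148, 2900]);
translate([125, 3584, 0]) cube([2860, 148, 2900]);
translate([125, 530, 0]) cube([148, 3054, 2900]);
translate([2837, 530, 0]) cube([148, 3054, 2900]);
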